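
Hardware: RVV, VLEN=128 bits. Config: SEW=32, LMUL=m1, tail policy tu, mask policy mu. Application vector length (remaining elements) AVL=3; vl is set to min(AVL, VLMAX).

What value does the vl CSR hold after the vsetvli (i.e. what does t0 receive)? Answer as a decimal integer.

vl = 3

lanes per group: 128·1/32 = 4
AVL=3 ≤ VLMAX=4, so vl = 3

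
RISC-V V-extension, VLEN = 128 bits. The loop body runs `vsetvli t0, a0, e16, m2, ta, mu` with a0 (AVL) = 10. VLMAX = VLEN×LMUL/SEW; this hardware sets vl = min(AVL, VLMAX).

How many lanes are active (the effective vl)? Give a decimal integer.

vl = 10

VLMAX = VLEN×LMUL/SEW = 128×2/16 = 16
vl = min(AVL, VLMAX) = min(10, 16) = 10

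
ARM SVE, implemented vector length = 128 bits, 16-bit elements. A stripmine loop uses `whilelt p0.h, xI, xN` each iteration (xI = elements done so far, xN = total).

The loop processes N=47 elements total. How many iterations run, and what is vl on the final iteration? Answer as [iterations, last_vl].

register lanes = 128/16 = 8
N=47: ⌈47/8⌉ = 6 iters; last vl = 47 − 5×8 = 7

[iterations, last_vl] = [6, 7]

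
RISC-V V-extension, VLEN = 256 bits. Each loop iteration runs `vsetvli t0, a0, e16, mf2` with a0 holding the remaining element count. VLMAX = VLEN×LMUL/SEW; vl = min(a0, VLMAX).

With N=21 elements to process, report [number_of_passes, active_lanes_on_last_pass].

[iterations, last_vl] = [3, 5]

lanes per group: 256·1/2/16 = 8
N=21: ⌈21/8⌉ = 3 iters; last vl = 21 − 2×8 = 5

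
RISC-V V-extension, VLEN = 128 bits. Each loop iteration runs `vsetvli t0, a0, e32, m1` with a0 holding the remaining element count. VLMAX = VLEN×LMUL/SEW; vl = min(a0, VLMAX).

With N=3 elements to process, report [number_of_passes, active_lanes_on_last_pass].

lanes per group: 128·1/32 = 4
N=3: ⌈3/4⌉ = 1 iters; last vl = 3 − 0×4 = 3

[iterations, last_vl] = [1, 3]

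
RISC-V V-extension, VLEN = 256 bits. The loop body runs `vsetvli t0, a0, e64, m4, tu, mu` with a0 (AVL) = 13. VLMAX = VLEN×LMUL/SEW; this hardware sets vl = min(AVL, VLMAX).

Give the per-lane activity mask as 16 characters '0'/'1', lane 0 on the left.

predicate = 1111111111111000

VLMAX = (256 × 4) / 64 = 16 lanes
vl = min(AVL, VLMAX) = min(13, 16) = 13
bits (lane 0 leftmost): 1111111111111000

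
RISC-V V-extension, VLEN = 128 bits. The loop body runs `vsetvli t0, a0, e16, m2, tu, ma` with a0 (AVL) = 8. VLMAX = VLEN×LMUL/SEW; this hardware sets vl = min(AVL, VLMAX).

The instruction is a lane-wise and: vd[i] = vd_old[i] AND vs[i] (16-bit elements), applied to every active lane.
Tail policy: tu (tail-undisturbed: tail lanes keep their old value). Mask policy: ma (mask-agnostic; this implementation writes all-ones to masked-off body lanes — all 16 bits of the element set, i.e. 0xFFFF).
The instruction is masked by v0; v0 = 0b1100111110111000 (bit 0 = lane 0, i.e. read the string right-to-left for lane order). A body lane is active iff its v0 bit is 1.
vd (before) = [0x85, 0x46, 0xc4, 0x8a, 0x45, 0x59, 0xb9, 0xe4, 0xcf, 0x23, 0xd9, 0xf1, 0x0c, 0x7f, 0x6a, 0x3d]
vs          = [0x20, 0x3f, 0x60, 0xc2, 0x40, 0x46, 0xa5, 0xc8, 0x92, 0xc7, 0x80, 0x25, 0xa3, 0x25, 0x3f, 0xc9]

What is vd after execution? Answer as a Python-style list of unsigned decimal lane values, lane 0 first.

VLMAX = VLEN×LMUL/SEW = 128×2/16 = 16
AVL=8 ≤ VLMAX=16, so vl = 8
[0] mask-off/ones = 0xffff
[1] mask-off/ones = 0xffff
[2] mask-off/ones = 0xffff
[3] and(0x8a,0xc2) = 0x82
[4] and(0x45,0x40) = 0x40
[5] and(0x59,0x46) = 0x40
[6] mask-off/ones = 0xffff
[7] and(0xe4,0xc8) = 0xc0
[8] tail/keep = 0xcf
[9] tail/keep = 0x23
[10] tail/keep = 0xd9
[11] tail/keep = 0xf1
[12] tail/keep = 0x0c
[13] tail/keep = 0x7f
[14] tail/keep = 0x6a
[15] tail/keep = 0x3d

vd = [65535, 65535, 65535, 130, 64, 64, 65535, 192, 207, 35, 217, 241, 12, 127, 106, 61]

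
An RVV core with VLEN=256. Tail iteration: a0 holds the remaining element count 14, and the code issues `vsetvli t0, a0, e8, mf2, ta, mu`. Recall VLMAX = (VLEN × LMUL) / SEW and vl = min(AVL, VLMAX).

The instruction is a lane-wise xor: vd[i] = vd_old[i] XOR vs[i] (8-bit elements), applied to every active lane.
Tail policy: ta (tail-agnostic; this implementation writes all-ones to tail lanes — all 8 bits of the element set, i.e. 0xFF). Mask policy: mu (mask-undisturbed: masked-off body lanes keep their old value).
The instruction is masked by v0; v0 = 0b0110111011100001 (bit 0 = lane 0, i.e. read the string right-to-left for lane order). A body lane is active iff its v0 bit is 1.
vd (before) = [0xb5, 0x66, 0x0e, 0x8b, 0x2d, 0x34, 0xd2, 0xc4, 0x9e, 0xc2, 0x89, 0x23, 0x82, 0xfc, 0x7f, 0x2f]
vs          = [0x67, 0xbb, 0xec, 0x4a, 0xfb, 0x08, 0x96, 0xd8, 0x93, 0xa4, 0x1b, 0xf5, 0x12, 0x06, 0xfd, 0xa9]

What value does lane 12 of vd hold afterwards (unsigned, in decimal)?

vd[12] = 130

lanes per group: 256·1/2/8 = 16
vl ← min(14, 16) = 14
lane  0: xor(0xb5,0x67) ⇒ 0xd2
lane  1: mask-off/keep ⇒ 0x66
lane  2: mask-off/keep ⇒ 0x0e
lane  3: mask-off/keep ⇒ 0x8b
lane  4: mask-off/keep ⇒ 0x2d
lane  5: xor(0x34,0x08) ⇒ 0x3c
lane  6: xor(0xd2,0x96) ⇒ 0x44
lane  7: xor(0xc4,0xd8) ⇒ 0x1c
lane  8: mask-off/keep ⇒ 0x9e
lane  9: xor(0xc2,0xa4) ⇒ 0x66
lane 10: xor(0x89,0x1b) ⇒ 0x92
lane 11: xor(0x23,0xf5) ⇒ 0xd6
lane 12: mask-off/keep ⇒ 0x82
lane 13: xor(0xfc,0x06) ⇒ 0xfa
lane 14: tail/ones ⇒ 0xff
lane 15: tail/ones ⇒ 0xff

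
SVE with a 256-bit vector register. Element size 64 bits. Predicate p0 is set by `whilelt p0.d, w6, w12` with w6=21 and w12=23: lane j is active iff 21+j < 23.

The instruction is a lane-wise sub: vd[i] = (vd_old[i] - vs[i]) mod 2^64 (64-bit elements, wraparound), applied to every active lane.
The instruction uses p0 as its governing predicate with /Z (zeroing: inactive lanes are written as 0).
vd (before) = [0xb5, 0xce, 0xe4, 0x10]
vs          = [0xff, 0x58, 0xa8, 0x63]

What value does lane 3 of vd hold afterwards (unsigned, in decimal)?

register lanes = 256/64 = 4
p0[j] = (21+j < 23); true for j=0..1 → 2 lanes set
  i=0: sub(0xb5,0xff) → 18446744073709551542
  i=1: sub(0xce,0x58) → 118
  i=2: tail/zero → 0
  i=3: tail/zero → 0

vd[3] = 0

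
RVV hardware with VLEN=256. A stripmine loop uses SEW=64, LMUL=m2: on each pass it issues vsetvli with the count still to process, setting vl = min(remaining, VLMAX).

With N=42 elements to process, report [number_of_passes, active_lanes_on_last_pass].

[iterations, last_vl] = [6, 2]

VLMAX = (256 × 2) / 64 = 8 lanes
N=42: ⌈42/8⌉ = 6 iters; last vl = 42 − 5×8 = 2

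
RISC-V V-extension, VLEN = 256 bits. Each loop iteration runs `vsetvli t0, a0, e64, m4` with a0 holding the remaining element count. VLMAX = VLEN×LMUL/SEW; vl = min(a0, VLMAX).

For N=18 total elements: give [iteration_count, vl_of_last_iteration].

lanes per group: 256·4/64 = 16
iterations = ceil(18/16) = 2; final-pass vl = 2

[iterations, last_vl] = [2, 2]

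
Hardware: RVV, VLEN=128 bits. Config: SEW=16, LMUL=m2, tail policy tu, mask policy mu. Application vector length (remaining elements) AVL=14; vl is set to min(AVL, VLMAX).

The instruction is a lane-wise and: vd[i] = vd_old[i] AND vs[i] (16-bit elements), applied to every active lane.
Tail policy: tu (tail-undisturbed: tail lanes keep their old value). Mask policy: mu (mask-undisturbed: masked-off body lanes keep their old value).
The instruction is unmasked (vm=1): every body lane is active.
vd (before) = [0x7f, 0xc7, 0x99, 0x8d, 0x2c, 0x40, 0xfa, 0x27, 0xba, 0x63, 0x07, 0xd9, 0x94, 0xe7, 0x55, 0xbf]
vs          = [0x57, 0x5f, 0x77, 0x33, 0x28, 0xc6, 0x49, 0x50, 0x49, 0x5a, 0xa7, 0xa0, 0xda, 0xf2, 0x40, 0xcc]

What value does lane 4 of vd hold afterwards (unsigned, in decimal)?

VLMAX = (128 × 2) / 16 = 16 lanes
vl ← min(14, 16) = 14
lane  0: and(0x7f,0x57) ⇒ 0x57
lane  1: and(0xc7,0x5f) ⇒ 0x47
lane  2: and(0x99,0x77) ⇒ 0x11
lane  3: and(0x8d,0x33) ⇒ 0x01
lane  4: and(0x2c,0x28) ⇒ 0x28
lane  5: and(0x40,0xc6) ⇒ 0x40
lane  6: and(0xfa,0x49) ⇒ 0x48
lane  7: and(0x27,0x50) ⇒ 0x00
lane  8: and(0xba,0x49) ⇒ 0x08
lane  9: and(0x63,0x5a) ⇒ 0x42
lane 10: and(0x07,0xa7) ⇒ 0x07
lane 11: and(0xd9,0xa0) ⇒ 0x80
lane 12: and(0x94,0xda) ⇒ 0x90
lane 13: and(0xe7,0xf2) ⇒ 0xe2
lane 14: tail/keep ⇒ 0x55
lane 15: tail/keep ⇒ 0xbf

vd[4] = 40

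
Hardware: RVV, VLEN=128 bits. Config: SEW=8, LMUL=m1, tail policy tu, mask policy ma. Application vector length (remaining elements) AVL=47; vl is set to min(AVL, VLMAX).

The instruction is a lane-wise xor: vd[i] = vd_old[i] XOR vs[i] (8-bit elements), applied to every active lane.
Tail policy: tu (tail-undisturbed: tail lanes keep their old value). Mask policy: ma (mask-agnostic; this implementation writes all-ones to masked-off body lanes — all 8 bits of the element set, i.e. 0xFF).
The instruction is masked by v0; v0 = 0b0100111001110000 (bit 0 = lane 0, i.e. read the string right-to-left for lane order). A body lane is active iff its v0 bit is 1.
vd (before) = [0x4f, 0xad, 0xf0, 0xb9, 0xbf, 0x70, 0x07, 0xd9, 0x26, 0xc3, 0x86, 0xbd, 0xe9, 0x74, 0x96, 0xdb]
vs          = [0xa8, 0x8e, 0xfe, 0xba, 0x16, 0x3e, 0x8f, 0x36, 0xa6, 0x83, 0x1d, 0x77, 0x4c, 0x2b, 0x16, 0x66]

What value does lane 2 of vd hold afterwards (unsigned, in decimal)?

vd[2] = 255

lanes per group: 128·1/8 = 16
vl = min(AVL, VLMAX) = min(47, 16) = 16
lane  0: mask-off/ones ⇒ 0xff
lane  1: mask-off/ones ⇒ 0xff
lane  2: mask-off/ones ⇒ 0xff
lane  3: mask-off/ones ⇒ 0xff
lane  4: xor(0xbf,0x16) ⇒ 0xa9
lane  5: xor(0x70,0x3e) ⇒ 0x4e
lane  6: xor(0x07,0x8f) ⇒ 0x88
lane  7: mask-off/ones ⇒ 0xff
lane  8: mask-off/ones ⇒ 0xff
lane  9: xor(0xc3,0x83) ⇒ 0x40
lane 10: xor(0x86,0x1d) ⇒ 0x9b
lane 11: xor(0xbd,0x77) ⇒ 0xca
lane 12: mask-off/ones ⇒ 0xff
lane 13: mask-off/ones ⇒ 0xff
lane 14: xor(0x96,0x16) ⇒ 0x80
lane 15: mask-off/ones ⇒ 0xff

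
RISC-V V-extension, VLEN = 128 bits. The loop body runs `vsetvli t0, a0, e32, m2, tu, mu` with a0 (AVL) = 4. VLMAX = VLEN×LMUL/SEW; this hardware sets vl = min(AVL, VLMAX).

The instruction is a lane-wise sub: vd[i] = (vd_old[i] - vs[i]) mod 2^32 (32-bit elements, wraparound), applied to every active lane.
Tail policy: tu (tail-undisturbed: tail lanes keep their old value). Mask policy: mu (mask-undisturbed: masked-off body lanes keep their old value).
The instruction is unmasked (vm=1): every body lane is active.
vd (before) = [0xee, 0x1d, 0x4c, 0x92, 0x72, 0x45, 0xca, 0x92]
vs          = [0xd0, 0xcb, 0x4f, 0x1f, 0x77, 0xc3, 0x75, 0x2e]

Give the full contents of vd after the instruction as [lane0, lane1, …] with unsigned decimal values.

VLMAX = VLEN×LMUL/SEW = 128×2/32 = 8
vl = min(AVL, VLMAX) = min(4, 8) = 4
  i=0: sub(0xee,0xd0) → 30
  i=1: sub(0x1d,0xcb) → 4294967122
  i=2: sub(0x4c,0x4f) → 4294967293
  i=3: sub(0x92,0x1f) → 115
  i=4: tail/keep → 114
  i=5: tail/keep → 69
  i=6: tail/keep → 202
  i=7: tail/keep → 146

vd = [30, 4294967122, 4294967293, 115, 114, 69, 202, 146]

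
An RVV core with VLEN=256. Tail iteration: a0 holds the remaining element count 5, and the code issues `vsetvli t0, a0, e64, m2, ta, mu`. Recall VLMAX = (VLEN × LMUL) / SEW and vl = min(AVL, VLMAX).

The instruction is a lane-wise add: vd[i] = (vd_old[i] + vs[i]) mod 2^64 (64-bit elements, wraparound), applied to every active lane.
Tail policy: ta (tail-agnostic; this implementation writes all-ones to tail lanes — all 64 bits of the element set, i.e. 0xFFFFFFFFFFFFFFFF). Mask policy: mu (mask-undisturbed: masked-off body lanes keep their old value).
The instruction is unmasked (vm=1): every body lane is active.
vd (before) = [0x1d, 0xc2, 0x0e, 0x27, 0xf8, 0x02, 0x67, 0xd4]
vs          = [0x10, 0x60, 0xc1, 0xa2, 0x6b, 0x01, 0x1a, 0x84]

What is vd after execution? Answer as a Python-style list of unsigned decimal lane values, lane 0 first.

vd = [45, 290, 207, 201, 355, 18446744073709551615, 18446744073709551615, 18446744073709551615]

VLMAX = VLEN×LMUL/SEW = 256×2/64 = 8
vl ← min(5, 8) = 5
vd[0] add(0x1d,0x10) -> 0x2d
vd[1] add(0xc2,0x60) -> 0x122
vd[2] add(0x0e,0xc1) -> 0xcf
vd[3] add(0x27,0xa2) -> 0xc9
vd[4] add(0xf8,0x6b) -> 0x163
vd[5] tail/ones -> 0xffffffffffffffff
vd[6] tail/ones -> 0xffffffffffffffff
vd[7] tail/ones -> 0xffffffffffffffff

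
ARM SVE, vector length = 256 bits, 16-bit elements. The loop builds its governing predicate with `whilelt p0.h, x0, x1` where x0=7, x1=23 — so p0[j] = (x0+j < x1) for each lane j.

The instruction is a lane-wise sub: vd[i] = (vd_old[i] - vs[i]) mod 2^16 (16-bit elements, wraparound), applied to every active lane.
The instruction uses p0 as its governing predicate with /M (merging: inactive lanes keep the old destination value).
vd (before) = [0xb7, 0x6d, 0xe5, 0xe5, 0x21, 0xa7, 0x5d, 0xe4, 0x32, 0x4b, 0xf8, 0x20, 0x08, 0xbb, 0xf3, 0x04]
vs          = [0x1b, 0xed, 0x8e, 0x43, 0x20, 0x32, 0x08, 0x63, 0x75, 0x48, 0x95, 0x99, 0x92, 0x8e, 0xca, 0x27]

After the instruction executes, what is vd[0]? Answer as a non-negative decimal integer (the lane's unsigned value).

lane count: 256 div 16 = 16
whilelt: lane j active iff 7+j < 23 → j < 16 → 16 active
lane  0: sub(0xb7,0x1b) ⇒ 0x9c
lane  1: sub(0x6d,0xed) ⇒ 0xff80
lane  2: sub(0xe5,0x8e) ⇒ 0x57
lane  3: sub(0xe5,0x43) ⇒ 0xa2
lane  4: sub(0x21,0x20) ⇒ 0x01
lane  5: sub(0xa7,0x32) ⇒ 0x75
lane  6: sub(0x5d,0x08) ⇒ 0x55
lane  7: sub(0xe4,0x63) ⇒ 0x81
lane  8: sub(0x32,0x75) ⇒ 0xffbd
lane  9: sub(0x4b,0x48) ⇒ 0x03
lane 10: sub(0xf8,0x95) ⇒ 0x63
lane 11: sub(0x20,0x99) ⇒ 0xff87
lane 12: sub(0x08,0x92) ⇒ 0xff76
lane 13: sub(0xbb,0x8e) ⇒ 0x2d
lane 14: sub(0xf3,0xca) ⇒ 0x29
lane 15: sub(0x04,0x27) ⇒ 0xffdd

vd[0] = 156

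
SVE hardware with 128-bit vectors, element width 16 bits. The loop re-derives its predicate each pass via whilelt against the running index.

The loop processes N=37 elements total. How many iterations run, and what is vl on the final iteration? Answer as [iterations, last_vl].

[iterations, last_vl] = [5, 5]

lane count: 128 div 16 = 8
iterations = ceil(37/8) = 5; final-pass vl = 5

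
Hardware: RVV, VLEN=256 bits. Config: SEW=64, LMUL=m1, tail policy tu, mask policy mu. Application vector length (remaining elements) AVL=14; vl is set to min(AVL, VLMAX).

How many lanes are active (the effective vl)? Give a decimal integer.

VLMAX = VLEN×LMUL/SEW = 256×1/64 = 4
vl ← min(14, 4) = 4

vl = 4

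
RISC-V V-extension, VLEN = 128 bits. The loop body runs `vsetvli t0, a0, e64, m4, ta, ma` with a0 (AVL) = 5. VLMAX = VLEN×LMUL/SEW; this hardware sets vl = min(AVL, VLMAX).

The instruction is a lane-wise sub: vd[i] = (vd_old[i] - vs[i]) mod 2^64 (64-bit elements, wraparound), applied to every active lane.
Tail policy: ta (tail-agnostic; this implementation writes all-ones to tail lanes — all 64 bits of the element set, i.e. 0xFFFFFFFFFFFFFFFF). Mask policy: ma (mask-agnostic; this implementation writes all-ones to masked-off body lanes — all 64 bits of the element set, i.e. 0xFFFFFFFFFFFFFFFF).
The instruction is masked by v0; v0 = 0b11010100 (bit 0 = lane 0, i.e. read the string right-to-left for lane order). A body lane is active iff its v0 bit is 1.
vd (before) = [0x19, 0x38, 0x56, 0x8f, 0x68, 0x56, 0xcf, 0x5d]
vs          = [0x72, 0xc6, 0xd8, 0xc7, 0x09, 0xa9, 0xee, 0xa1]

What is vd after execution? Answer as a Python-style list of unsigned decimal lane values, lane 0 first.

vd = [18446744073709551615, 18446744073709551615, 18446744073709551486, 18446744073709551615, 95, 18446744073709551615, 18446744073709551615, 18446744073709551615]

VLMAX = (128 × 4) / 64 = 8 lanes
AVL=5 ≤ VLMAX=8, so vl = 5
lane  0: mask-off/ones ⇒ 0xffffffffffffffff
lane  1: mask-off/ones ⇒ 0xffffffffffffffff
lane  2: sub(0x56,0xd8) ⇒ 0xffffffffffffff7e
lane  3: mask-off/ones ⇒ 0xffffffffffffffff
lane  4: sub(0x68,0x09) ⇒ 0x5f
lane  5: tail/ones ⇒ 0xffffffffffffffff
lane  6: tail/ones ⇒ 0xffffffffffffffff
lane  7: tail/ones ⇒ 0xffffffffffffffff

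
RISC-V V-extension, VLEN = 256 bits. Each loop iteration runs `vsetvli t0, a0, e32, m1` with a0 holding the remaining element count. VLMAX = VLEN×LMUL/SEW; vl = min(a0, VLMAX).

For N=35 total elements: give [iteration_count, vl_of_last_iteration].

[iterations, last_vl] = [5, 3]

VLMAX = (256 × 1) / 32 = 8 lanes
N=35: ⌈35/8⌉ = 5 iters; last vl = 35 − 4×8 = 3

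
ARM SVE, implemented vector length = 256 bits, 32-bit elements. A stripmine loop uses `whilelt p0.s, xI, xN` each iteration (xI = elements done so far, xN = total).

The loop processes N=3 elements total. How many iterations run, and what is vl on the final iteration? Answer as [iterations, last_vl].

256-bit reg / 32-bit elem → 8 lanes
N=3: ⌈3/8⌉ = 1 iters; last vl = 3 − 0×8 = 3

[iterations, last_vl] = [1, 3]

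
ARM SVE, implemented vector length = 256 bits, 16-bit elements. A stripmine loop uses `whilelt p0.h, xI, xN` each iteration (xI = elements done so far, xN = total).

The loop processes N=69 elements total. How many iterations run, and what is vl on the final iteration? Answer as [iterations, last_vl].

lane count: 256 div 16 = 16
N=69: ⌈69/16⌉ = 5 iters; last vl = 69 − 4×16 = 5

[iterations, last_vl] = [5, 5]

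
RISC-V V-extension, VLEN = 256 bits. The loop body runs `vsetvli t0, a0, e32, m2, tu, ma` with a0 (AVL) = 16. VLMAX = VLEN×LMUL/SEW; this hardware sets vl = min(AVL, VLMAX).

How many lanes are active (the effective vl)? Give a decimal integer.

vl = 16

VLMAX = (256 × 2) / 32 = 16 lanes
vl = min(AVL, VLMAX) = min(16, 16) = 16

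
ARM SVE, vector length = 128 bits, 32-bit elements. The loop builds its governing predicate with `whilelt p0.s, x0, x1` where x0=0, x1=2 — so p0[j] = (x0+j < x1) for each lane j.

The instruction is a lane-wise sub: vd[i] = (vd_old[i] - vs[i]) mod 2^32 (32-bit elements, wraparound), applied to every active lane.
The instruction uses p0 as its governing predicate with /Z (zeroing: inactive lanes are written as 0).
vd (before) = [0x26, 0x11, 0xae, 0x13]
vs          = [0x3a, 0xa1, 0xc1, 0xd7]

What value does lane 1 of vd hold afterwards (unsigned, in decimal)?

vd[1] = 4294967152

register lanes = 128/32 = 4
p0[j] = (0+j < 2); true for j=0..1 → 2 lanes set
  i=0: sub(0x26,0x3a) → 4294967276
  i=1: sub(0x11,0xa1) → 4294967152
  i=2: tail/zero → 0
  i=3: tail/zero → 0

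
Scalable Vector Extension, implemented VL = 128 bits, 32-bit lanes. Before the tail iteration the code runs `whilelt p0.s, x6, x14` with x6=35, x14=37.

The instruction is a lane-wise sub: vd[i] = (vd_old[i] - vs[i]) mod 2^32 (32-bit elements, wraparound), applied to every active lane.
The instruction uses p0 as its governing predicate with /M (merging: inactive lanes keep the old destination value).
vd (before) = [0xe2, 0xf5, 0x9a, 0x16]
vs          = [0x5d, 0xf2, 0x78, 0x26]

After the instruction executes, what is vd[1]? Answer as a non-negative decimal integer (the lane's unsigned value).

vd[1] = 3

128-bit reg / 32-bit elem → 4 lanes
p0[j] = (35+j < 37); true for j=0..1 → 2 lanes set
[0] sub(0xe2,0x5d) = 0x85
[1] sub(0xf5,0xf2) = 0x03
[2] tail/keep = 0x9a
[3] tail/keep = 0x16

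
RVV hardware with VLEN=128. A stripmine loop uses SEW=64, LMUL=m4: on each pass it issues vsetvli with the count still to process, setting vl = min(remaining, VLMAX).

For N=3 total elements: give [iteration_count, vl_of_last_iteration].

lanes per group: 128·4/64 = 8
N=3: ⌈3/8⌉ = 1 iters; last vl = 3 − 0×8 = 3

[iterations, last_vl] = [1, 3]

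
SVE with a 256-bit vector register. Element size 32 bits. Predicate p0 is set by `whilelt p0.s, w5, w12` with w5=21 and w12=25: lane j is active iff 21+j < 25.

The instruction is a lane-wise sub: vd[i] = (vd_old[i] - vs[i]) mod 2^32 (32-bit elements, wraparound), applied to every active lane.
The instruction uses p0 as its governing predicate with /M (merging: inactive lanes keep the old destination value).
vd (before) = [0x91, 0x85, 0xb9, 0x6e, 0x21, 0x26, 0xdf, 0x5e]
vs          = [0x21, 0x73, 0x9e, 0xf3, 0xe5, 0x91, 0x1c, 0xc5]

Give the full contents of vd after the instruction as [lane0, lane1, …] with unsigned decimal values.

256-bit reg / 32-bit elem → 8 lanes
p0[j] = (21+j < 25); true for j=0..3 → 4 lanes set
lane  0: sub(0x91,0x21) ⇒ 0x70
lane  1: sub(0x85,0x73) ⇒ 0x12
lane  2: sub(0xb9,0x9e) ⇒ 0x1b
lane  3: sub(0x6e,0xf3) ⇒ 0xffffff7b
lane  4: tail/keep ⇒ 0x21
lane  5: tail/keep ⇒ 0x26
lane  6: tail/keep ⇒ 0xdf
lane  7: tail/keep ⇒ 0x5e

vd = [112, 18, 27, 4294967163, 33, 38, 223, 94]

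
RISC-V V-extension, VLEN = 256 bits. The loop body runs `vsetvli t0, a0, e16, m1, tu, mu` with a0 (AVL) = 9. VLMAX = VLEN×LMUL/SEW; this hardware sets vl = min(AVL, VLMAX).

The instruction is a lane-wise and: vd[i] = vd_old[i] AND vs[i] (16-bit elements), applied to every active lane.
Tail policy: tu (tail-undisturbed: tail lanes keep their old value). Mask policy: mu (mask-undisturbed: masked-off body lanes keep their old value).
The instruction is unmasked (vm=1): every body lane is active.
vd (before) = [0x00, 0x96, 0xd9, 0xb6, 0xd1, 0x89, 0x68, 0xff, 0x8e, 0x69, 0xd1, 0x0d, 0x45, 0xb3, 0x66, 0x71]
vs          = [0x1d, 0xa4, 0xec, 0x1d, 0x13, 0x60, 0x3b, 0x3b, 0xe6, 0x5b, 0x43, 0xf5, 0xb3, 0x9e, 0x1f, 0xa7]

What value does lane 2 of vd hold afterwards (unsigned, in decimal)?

lanes per group: 256·1/16 = 16
AVL=9 ≤ VLMAX=16, so vl = 9
[0] and(0x00,0x1d) = 0x00
[1] and(0x96,0xa4) = 0x84
[2] and(0xd9,0xec) = 0xc8
[3] and(0xb6,0x1d) = 0x14
[4] and(0xd1,0x13) = 0x11
[5] and(0x89,0x60) = 0x00
[6] and(0x68,0x3b) = 0x28
[7] and(0xff,0x3b) = 0x3b
[8] and(0x8e,0xe6) = 0x86
[9] tail/keep = 0x69
[10] tail/keep = 0xd1
[11] tail/keep = 0x0d
[12] tail/keep = 0x45
[13] tail/keep = 0xb3
[14] tail/keep = 0x66
[15] tail/keep = 0x71

vd[2] = 200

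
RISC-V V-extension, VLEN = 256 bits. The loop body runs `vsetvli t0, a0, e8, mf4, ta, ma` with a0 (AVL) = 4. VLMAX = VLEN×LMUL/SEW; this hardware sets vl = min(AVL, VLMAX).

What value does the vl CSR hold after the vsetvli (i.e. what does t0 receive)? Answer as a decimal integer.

VLMAX = VLEN×LMUL/SEW = 256×1/4/8 = 8
AVL=4 ≤ VLMAX=8, so vl = 4

vl = 4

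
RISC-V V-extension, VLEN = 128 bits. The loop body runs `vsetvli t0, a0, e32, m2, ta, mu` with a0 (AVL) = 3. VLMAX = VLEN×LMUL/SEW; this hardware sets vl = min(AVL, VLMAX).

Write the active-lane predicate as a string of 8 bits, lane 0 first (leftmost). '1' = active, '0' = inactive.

predicate = 11100000

VLMAX = VLEN×LMUL/SEW = 128×2/32 = 8
AVL=3 ≤ VLMAX=8, so vl = 3
bits (lane 0 leftmost): 11100000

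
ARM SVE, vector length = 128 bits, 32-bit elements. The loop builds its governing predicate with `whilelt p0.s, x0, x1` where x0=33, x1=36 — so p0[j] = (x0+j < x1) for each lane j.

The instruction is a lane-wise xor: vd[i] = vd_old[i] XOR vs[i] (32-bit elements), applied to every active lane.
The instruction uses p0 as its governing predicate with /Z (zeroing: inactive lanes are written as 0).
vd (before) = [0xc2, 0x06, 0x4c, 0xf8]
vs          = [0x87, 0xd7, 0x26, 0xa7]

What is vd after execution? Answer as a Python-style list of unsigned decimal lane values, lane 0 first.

register lanes = 128/32 = 4
active while 33+j < 36, i.e. j ∈ [0,3) capped at 4 ⇒ 3
vd[0] xor(0xc2,0x87) -> 0x45
vd[1] xor(0x06,0xd7) -> 0xd1
vd[2] xor(0x4c,0x26) -> 0x6a
vd[3] tail/zero -> 0x00

vd = [69, 209, 106, 0]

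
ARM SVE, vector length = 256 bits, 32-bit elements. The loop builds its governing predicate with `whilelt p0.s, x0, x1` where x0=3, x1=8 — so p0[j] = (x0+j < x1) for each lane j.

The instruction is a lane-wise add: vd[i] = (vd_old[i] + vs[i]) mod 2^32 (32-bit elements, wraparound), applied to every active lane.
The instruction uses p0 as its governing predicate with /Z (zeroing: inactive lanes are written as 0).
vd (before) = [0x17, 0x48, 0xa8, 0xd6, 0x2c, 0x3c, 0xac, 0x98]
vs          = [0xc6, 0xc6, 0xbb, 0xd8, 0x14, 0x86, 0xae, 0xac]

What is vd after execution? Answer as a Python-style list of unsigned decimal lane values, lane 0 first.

vd = [221, 270, 355, 430, 64, 0, 0, 0]

lane count: 256 div 32 = 8
active while 3+j < 8, i.e. j ∈ [0,5) capped at 8 ⇒ 5
  i=0: add(0x17,0xc6) → 221
  i=1: add(0x48,0xc6) → 270
  i=2: add(0xa8,0xbb) → 355
  i=3: add(0xd6,0xd8) → 430
  i=4: add(0x2c,0x14) → 64
  i=5: tail/zero → 0
  i=6: tail/zero → 0
  i=7: tail/zero → 0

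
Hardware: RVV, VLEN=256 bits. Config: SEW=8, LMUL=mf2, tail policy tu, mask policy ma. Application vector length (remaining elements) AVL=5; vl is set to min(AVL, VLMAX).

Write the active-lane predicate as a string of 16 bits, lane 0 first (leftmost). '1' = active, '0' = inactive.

VLMAX = (256 × 1/2) / 8 = 16 lanes
AVL=5 ≤ VLMAX=16, so vl = 5
bits (lane 0 leftmost): 1111100000000000

predicate = 1111100000000000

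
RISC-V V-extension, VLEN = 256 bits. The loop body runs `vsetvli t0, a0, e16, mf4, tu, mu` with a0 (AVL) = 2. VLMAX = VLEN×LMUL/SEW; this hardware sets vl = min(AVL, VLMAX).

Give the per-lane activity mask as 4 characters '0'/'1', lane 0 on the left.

VLMAX = (256 × 1/4) / 16 = 4 lanes
vl ← min(2, 4) = 2
bits (lane 0 leftmost): 1100

predicate = 1100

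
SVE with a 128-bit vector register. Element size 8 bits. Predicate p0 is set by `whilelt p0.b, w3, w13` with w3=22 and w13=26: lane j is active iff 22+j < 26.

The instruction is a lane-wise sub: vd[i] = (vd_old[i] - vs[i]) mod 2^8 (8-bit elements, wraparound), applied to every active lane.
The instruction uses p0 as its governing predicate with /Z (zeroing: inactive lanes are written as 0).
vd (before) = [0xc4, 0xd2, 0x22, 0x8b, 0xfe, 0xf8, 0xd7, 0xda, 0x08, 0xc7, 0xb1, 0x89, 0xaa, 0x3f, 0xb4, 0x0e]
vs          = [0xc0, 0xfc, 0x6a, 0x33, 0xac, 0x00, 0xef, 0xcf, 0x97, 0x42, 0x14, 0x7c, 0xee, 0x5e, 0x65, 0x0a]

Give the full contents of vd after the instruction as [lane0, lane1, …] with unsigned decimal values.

vd = [4, 214, 184, 88, 0, 0, 0, 0, 0, 0, 0, 0, 0, 0, 0, 0]

register lanes = 128/8 = 16
active while 22+j < 26, i.e. j ∈ [0,4) capped at 16 ⇒ 4
lane  0: sub(0xc4,0xc0) ⇒ 0x04
lane  1: sub(0xd2,0xfc) ⇒ 0xd6
lane  2: sub(0x22,0x6a) ⇒ 0xb8
lane  3: sub(0x8b,0x33) ⇒ 0x58
lane  4: tail/zero ⇒ 0x00
lane  5: tail/zero ⇒ 0x00
lane  6: tail/zero ⇒ 0x00
lane  7: tail/zero ⇒ 0x00
lane  8: tail/zero ⇒ 0x00
lane  9: tail/zero ⇒ 0x00
lane 10: tail/zero ⇒ 0x00
lane 11: tail/zero ⇒ 0x00
lane 12: tail/zero ⇒ 0x00
lane 13: tail/zero ⇒ 0x00
lane 14: tail/zero ⇒ 0x00
lane 15: tail/zero ⇒ 0x00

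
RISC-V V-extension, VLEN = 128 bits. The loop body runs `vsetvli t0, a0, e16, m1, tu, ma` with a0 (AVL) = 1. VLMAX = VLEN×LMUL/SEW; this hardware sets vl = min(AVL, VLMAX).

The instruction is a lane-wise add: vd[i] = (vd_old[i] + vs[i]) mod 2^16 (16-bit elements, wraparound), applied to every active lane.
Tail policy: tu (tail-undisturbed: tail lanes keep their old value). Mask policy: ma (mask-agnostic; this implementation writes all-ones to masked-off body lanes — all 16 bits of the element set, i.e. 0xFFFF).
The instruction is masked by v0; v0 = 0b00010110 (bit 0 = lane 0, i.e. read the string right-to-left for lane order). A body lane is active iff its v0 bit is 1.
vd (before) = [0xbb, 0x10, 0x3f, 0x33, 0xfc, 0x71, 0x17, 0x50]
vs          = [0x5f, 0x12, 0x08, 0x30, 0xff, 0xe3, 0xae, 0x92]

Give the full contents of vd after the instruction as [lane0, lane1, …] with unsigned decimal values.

lanes per group: 128·1/16 = 8
AVL=1 ≤ VLMAX=8, so vl = 1
  i=0: mask-off/ones → 65535
  i=1: tail/keep → 16
  i=2: tail/keep → 63
  i=3: tail/keep → 51
  i=4: tail/keep → 252
  i=5: tail/keep → 113
  i=6: tail/keep → 23
  i=7: tail/keep → 80

vd = [65535, 16, 63, 51, 252, 113, 23, 80]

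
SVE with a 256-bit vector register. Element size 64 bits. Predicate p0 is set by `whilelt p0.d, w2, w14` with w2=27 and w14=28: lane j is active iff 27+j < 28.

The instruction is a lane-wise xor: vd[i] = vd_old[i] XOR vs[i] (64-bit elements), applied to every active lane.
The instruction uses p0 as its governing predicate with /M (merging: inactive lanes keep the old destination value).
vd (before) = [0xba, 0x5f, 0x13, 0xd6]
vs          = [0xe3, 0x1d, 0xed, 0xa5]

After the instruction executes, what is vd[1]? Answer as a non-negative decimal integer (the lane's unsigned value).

register lanes = 256/64 = 4
p0[j] = (27+j < 28); true for j=0..0 → 1 lanes set
  i=0: xor(0xba,0xe3) → 89
  i=1: tail/keep → 95
  i=2: tail/keep → 19
  i=3: tail/keep → 214

vd[1] = 95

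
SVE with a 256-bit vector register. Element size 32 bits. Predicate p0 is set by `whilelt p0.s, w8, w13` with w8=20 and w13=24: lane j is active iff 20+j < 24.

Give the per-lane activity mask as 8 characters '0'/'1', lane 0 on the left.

predicate = 11110000

256-bit reg / 32-bit elem → 8 lanes
active while 20+j < 24, i.e. j ∈ [0,4) capped at 8 ⇒ 4
bits (lane 0 leftmost): 11110000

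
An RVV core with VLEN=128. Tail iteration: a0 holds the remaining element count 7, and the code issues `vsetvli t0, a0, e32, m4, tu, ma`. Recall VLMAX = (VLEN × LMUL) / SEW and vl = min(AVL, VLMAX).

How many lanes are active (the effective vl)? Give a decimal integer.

lanes per group: 128·4/32 = 16
vl ← min(7, 16) = 7

vl = 7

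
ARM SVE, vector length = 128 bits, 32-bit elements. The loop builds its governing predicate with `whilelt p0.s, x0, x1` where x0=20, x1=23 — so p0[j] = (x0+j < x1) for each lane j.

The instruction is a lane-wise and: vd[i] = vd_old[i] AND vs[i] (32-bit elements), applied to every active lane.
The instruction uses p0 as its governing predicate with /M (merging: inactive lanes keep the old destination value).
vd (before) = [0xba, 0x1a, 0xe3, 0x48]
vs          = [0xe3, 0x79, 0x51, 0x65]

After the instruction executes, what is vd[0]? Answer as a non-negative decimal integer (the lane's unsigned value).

register lanes = 128/32 = 4
active while 20+j < 23, i.e. j ∈ [0,3) capped at 4 ⇒ 3
lane  0: and(0xba,0xe3) ⇒ 0xa2
lane  1: and(0x1a,0x79) ⇒ 0x18
lane  2: and(0xe3,0x51) ⇒ 0x41
lane  3: tail/keep ⇒ 0x48

vd[0] = 162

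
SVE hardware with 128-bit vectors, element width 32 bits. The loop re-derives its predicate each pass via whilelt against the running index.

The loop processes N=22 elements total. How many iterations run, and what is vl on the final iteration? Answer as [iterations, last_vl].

[iterations, last_vl] = [6, 2]

lane count: 128 div 32 = 4
N=22: ⌈22/4⌉ = 6 iters; last vl = 22 − 5×4 = 2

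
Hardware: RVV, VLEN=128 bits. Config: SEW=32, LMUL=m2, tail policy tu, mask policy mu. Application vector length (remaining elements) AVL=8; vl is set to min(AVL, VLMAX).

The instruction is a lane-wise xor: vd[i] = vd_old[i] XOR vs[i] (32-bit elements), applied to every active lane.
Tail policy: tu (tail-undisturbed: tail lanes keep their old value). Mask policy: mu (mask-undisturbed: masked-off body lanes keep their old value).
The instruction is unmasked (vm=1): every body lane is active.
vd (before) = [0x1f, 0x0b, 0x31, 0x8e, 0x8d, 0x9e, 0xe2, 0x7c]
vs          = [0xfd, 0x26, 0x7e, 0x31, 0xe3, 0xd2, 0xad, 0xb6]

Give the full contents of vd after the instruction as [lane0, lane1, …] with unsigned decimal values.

vd = [226, 45, 79, 191, 110, 76, 79, 202]

lanes per group: 128·2/32 = 8
AVL=8 ≤ VLMAX=8, so vl = 8
vd[0] xor(0x1f,0xfd) -> 0xe2
vd[1] xor(0x0b,0x26) -> 0x2d
vd[2] xor(0x31,0x7e) -> 0x4f
vd[3] xor(0x8e,0x31) -> 0xbf
vd[4] xor(0x8d,0xe3) -> 0x6e
vd[5] xor(0x9e,0xd2) -> 0x4c
vd[6] xor(0xe2,0xad) -> 0x4f
vd[7] xor(0x7c,0xb6) -> 0xca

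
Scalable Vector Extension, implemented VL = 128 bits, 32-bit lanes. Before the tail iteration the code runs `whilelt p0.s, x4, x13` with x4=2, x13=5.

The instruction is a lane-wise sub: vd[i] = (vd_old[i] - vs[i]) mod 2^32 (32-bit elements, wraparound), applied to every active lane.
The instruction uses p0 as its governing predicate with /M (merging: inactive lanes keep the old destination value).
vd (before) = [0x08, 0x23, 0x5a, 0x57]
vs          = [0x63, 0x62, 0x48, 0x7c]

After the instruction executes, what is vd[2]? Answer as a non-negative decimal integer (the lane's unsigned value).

128-bit reg / 32-bit elem → 4 lanes
p0[j] = (2+j < 5); true for j=0..2 → 3 lanes set
vd[0] sub(0x08,0x63) -> 0xffffffa5
vd[1] sub(0x23,0x62) -> 0xffffffc1
vd[2] sub(0x5a,0x48) -> 0x12
vd[3] tail/keep -> 0x57

vd[2] = 18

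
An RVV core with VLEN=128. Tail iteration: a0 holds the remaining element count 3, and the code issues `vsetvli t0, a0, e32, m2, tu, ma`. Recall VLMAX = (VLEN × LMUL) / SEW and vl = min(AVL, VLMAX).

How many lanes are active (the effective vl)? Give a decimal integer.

lanes per group: 128·2/32 = 8
AVL=3 ≤ VLMAX=8, so vl = 3

vl = 3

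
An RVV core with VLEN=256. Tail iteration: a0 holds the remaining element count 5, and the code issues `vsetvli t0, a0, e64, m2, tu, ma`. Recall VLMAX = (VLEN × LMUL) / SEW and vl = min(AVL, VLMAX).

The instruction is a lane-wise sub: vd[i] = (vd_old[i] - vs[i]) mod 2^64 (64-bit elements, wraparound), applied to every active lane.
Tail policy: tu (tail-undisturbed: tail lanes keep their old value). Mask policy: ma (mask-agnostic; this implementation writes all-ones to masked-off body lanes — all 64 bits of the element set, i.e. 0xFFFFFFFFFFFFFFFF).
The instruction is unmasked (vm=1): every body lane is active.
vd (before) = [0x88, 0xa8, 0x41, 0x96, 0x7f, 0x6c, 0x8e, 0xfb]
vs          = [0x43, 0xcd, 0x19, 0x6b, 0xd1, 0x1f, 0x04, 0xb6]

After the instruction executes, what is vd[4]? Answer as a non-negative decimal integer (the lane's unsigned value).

VLMAX = VLEN×LMUL/SEW = 256×2/64 = 8
AVL=5 ≤ VLMAX=8, so vl = 5
  i=0: sub(0x88,0x43) → 69
  i=1: sub(0xa8,0xcd) → 18446744073709551579
  i=2: sub(0x41,0x19) → 40
  i=3: sub(0x96,0x6b) → 43
  i=4: sub(0x7f,0xd1) → 18446744073709551534
  i=5: tail/keep → 108
  i=6: tail/keep → 142
  i=7: tail/keep → 251

vd[4] = 18446744073709551534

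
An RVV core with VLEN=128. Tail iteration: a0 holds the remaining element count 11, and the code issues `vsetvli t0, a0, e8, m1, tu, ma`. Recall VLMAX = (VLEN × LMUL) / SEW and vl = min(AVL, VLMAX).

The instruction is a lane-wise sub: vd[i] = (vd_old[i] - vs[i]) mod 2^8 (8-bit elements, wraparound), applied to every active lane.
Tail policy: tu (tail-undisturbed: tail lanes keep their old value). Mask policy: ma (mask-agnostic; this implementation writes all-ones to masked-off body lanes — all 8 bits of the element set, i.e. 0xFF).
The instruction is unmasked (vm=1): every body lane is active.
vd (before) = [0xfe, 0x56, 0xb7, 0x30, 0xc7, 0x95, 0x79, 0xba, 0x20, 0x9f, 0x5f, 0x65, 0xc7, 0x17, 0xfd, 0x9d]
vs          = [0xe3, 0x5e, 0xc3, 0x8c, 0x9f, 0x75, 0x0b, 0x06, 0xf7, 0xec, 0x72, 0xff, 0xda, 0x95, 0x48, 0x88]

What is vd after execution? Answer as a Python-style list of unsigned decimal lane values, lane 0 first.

lanes per group: 128·1/8 = 16
AVL=11 ≤ VLMAX=16, so vl = 11
[0] sub(0xfe,0xe3) = 0x1b
[1] sub(0x56,0x5e) = 0xf8
[2] sub(0xb7,0xc3) = 0xf4
[3] sub(0x30,0x8c) = 0xa4
[4] sub(0xc7,0x9f) = 0x28
[5] sub(0x95,0x75) = 0x20
[6] sub(0x79,0x0b) = 0x6e
[7] sub(0xba,0x06) = 0xb4
[8] sub(0x20,0xf7) = 0x29
[9] sub(0x9f,0xec) = 0xb3
[10] sub(0x5f,0x72) = 0xed
[11] tail/keep = 0x65
[12] tail/keep = 0xc7
[13] tail/keep = 0x17
[14] tail/keep = 0xfd
[15] tail/keep = 0x9d

vd = [27, 248, 244, 164, 40, 32, 110, 180, 41, 179, 237, 101, 199, 23, 253, 157]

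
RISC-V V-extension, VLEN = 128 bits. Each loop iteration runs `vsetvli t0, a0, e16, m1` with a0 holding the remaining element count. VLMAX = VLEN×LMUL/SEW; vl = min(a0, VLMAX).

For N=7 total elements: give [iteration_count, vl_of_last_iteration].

VLMAX = VLEN×LMUL/SEW = 128×1/16 = 8
N=7: ⌈7/8⌉ = 1 iters; last vl = 7 − 0×8 = 7

[iterations, last_vl] = [1, 7]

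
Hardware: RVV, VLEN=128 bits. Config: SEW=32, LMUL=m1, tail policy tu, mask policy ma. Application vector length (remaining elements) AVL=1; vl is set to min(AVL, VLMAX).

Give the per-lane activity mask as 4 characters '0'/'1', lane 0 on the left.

VLMAX = VLEN×LMUL/SEW = 128×1/32 = 4
AVL=1 ≤ VLMAX=4, so vl = 1
bits (lane 0 leftmost): 1000

predicate = 1000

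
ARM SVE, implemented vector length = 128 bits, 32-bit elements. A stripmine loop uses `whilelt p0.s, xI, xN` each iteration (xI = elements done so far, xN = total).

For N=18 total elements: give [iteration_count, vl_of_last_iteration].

[iterations, last_vl] = [5, 2]

lane count: 128 div 32 = 4
18 elements at 4/iter → 5 passes, remainder 2 on the last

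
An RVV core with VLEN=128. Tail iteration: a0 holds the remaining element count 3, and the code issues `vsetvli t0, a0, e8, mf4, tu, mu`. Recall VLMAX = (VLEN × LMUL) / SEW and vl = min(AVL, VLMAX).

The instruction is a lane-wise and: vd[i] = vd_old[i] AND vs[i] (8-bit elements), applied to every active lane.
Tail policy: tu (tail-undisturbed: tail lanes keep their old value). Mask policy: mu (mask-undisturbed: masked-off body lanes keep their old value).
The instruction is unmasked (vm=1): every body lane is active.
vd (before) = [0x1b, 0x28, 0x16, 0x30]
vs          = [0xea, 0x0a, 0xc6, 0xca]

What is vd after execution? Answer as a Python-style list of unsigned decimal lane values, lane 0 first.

vd = [10, 8, 6, 48]

VLMAX = VLEN×LMUL/SEW = 128×1/4/8 = 4
vl ← min(3, 4) = 3
vd[0] and(0x1b,0xea) -> 0x0a
vd[1] and(0x28,0x0a) -> 0x08
vd[2] and(0x16,0xc6) -> 0x06
vd[3] tail/keep -> 0x30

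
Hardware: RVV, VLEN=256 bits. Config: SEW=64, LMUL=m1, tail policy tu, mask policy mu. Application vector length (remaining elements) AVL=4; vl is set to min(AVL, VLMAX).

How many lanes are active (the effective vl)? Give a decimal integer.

lanes per group: 256·1/64 = 4
vl ← min(4, 4) = 4

vl = 4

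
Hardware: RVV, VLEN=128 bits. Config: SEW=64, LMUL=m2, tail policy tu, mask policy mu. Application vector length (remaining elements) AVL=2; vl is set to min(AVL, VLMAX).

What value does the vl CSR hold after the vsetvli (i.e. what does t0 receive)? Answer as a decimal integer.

VLMAX = (128 × 2) / 64 = 4 lanes
AVL=2 ≤ VLMAX=4, so vl = 2

vl = 2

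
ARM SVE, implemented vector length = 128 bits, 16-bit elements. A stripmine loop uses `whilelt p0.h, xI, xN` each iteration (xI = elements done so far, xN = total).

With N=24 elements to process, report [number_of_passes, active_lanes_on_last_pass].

register lanes = 128/16 = 8
iterations = ceil(24/8) = 3; final-pass vl = 8

[iterations, last_vl] = [3, 8]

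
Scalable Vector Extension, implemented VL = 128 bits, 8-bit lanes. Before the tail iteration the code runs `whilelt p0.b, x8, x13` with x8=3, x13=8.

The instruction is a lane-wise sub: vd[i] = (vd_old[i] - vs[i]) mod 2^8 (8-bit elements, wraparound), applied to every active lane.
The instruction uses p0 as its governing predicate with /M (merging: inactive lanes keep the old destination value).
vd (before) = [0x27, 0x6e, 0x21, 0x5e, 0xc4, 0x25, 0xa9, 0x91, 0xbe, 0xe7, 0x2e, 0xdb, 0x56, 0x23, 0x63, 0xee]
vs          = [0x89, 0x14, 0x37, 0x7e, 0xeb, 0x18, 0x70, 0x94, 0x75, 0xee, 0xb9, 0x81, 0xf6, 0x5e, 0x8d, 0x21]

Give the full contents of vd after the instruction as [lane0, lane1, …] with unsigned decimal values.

vd = [158, 90, 234, 224, 217, 37, 169, 145, 190, 231, 46, 219, 86, 35, 99, 238]

register lanes = 128/8 = 16
p0[j] = (3+j < 8); true for j=0..4 → 5 lanes set
[0] sub(0x27,0x89) = 0x9e
[1] sub(0x6e,0x14) = 0x5a
[2] sub(0x21,0x37) = 0xea
[3] sub(0x5e,0x7e) = 0xe0
[4] sub(0xc4,0xeb) = 0xd9
[5] tail/keep = 0x25
[6] tail/keep = 0xa9
[7] tail/keep = 0x91
[8] tail/keep = 0xbe
[9] tail/keep = 0xe7
[10] tail/keep = 0x2e
[11] tail/keep = 0xdb
[12] tail/keep = 0x56
[13] tail/keep = 0x23
[14] tail/keep = 0x63
[15] tail/keep = 0xee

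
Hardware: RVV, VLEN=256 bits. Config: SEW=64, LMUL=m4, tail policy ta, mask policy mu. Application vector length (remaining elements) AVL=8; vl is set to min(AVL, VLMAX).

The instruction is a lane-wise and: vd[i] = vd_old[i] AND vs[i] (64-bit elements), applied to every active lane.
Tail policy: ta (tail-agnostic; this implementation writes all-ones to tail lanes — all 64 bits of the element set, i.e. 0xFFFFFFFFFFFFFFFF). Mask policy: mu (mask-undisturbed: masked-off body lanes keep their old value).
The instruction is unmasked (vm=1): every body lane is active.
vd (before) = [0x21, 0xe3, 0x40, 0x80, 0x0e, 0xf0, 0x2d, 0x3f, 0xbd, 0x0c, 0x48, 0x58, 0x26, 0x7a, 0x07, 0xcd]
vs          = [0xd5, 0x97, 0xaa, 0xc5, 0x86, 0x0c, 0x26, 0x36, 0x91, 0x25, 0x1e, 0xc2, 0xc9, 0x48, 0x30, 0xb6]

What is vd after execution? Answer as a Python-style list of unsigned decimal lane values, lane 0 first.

vd = [1, 131, 0, 128, 6, 0, 36, 54, 18446744073709551615, 18446744073709551615, 18446744073709551615, 18446744073709551615, 18446744073709551615, 18446744073709551615, 18446744073709551615, 18446744073709551615]

VLMAX = VLEN×LMUL/SEW = 256×4/64 = 16
AVL=8 ≤ VLMAX=16, so vl = 8
vd[0] and(0x21,0xd5) -> 0x01
vd[1] and(0xe3,0x97) -> 0x83
vd[2] and(0x40,0xaa) -> 0x00
vd[3] and(0x80,0xc5) -> 0x80
vd[4] and(0x0e,0x86) -> 0x06
vd[5] and(0xf0,0x0c) -> 0x00
vd[6] and(0x2d,0x26) -> 0x24
vd[7] and(0x3f,0x36) -> 0x36
vd[8] tail/ones -> 0xffffffffffffffff
vd[9] tail/ones -> 0xffffffffffffffff
vd[10] tail/ones -> 0xffffffffffffffff
vd[11] tail/ones -> 0xffffffffffffffff
vd[12] tail/ones -> 0xffffffffffffffff
vd[13] tail/ones -> 0xffffffffffffffff
vd[14] tail/ones -> 0xffffffffffffffff
vd[15] tail/ones -> 0xffffffffffffffff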